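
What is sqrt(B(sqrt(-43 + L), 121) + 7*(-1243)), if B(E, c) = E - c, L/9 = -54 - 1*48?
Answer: sqrt(-8822 + 31*I) ≈ 0.165 + 93.926*I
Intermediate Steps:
L = -918 (L = 9*(-54 - 1*48) = 9*(-54 - 48) = 9*(-102) = -918)
sqrt(B(sqrt(-43 + L), 121) + 7*(-1243)) = sqrt((sqrt(-43 - 918) - 1*121) + 7*(-1243)) = sqrt((sqrt(-961) - 121) - 8701) = sqrt((31*I - 121) - 8701) = sqrt((-121 + 31*I) - 8701) = sqrt(-8822 + 31*I)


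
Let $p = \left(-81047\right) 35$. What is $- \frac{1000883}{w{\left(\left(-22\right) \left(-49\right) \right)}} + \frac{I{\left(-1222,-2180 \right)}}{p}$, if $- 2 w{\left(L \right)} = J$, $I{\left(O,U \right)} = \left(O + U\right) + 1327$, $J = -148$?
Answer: $- \frac{567829920797}{41982346} \approx -13525.0$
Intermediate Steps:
$I{\left(O,U \right)} = 1327 + O + U$
$w{\left(L \right)} = 74$ ($w{\left(L \right)} = \left(- \frac{1}{2}\right) \left(-148\right) = 74$)
$p = -2836645$
$- \frac{1000883}{w{\left(\left(-22\right) \left(-49\right) \right)}} + \frac{I{\left(-1222,-2180 \right)}}{p} = - \frac{1000883}{74} + \frac{1327 - 1222 - 2180}{-2836645} = \left(-1000883\right) \frac{1}{74} - - \frac{415}{567329} = - \frac{1000883}{74} + \frac{415}{567329} = - \frac{567829920797}{41982346}$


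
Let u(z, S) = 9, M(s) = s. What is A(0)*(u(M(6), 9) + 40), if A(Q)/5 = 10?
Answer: 2450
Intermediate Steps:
A(Q) = 50 (A(Q) = 5*10 = 50)
A(0)*(u(M(6), 9) + 40) = 50*(9 + 40) = 50*49 = 2450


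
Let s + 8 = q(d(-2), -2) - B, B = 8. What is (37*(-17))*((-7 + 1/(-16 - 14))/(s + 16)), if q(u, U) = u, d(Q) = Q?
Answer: -132719/60 ≈ -2212.0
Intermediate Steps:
s = -18 (s = -8 + (-2 - 1*8) = -8 + (-2 - 8) = -8 - 10 = -18)
(37*(-17))*((-7 + 1/(-16 - 14))/(s + 16)) = (37*(-17))*((-7 + 1/(-16 - 14))/(-18 + 16)) = -629*(-7 + 1/(-30))/(-2) = -629*(-7 - 1/30)*(-1)/2 = -(-132719)*(-1)/(30*2) = -629*211/60 = -132719/60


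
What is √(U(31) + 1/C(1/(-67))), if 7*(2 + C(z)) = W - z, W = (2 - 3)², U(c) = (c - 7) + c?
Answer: √41221470/870 ≈ 7.3798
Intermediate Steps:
U(c) = -7 + 2*c (U(c) = (-7 + c) + c = -7 + 2*c)
W = 1 (W = (-1)² = 1)
C(z) = -13/7 - z/7 (C(z) = -2 + (1 - z)/7 = -2 + (⅐ - z/7) = -13/7 - z/7)
√(U(31) + 1/C(1/(-67))) = √((-7 + 2*31) + 1/(-13/7 - ⅐/(-67))) = √((-7 + 62) + 1/(-13/7 - ⅐*(-1/67))) = √(55 + 1/(-13/7 + 1/469)) = √(55 + 1/(-870/469)) = √(55 - 469/870) = √(47381/870) = √41221470/870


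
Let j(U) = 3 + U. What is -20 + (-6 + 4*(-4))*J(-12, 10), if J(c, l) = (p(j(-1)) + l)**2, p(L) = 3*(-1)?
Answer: -1098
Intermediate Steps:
p(L) = -3
J(c, l) = (-3 + l)**2
-20 + (-6 + 4*(-4))*J(-12, 10) = -20 + (-6 + 4*(-4))*(-3 + 10)**2 = -20 + (-6 - 16)*7**2 = -20 - 22*49 = -20 - 1078 = -1098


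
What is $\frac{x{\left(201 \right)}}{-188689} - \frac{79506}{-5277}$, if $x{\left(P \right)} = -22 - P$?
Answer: $\frac{5001028135}{331903951} \approx 15.068$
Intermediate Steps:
$\frac{x{\left(201 \right)}}{-188689} - \frac{79506}{-5277} = \frac{-22 - 201}{-188689} - \frac{79506}{-5277} = \left(-22 - 201\right) \left(- \frac{1}{188689}\right) - - \frac{26502}{1759} = \left(-223\right) \left(- \frac{1}{188689}\right) + \frac{26502}{1759} = \frac{223}{188689} + \frac{26502}{1759} = \frac{5001028135}{331903951}$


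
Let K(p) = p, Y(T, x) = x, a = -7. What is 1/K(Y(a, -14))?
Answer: -1/14 ≈ -0.071429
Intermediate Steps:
1/K(Y(a, -14)) = 1/(-14) = -1/14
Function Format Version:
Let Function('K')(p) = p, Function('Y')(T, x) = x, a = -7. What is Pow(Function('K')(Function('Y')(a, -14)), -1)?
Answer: Rational(-1, 14) ≈ -0.071429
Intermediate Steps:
Pow(Function('K')(Function('Y')(a, -14)), -1) = Pow(-14, -1) = Rational(-1, 14)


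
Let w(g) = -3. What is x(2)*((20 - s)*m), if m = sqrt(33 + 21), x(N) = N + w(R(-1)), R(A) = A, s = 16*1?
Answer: -12*sqrt(6) ≈ -29.394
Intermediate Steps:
s = 16
x(N) = -3 + N (x(N) = N - 3 = -3 + N)
m = 3*sqrt(6) (m = sqrt(54) = 3*sqrt(6) ≈ 7.3485)
x(2)*((20 - s)*m) = (-3 + 2)*((20 - 1*16)*(3*sqrt(6))) = -(20 - 16)*3*sqrt(6) = -4*3*sqrt(6) = -12*sqrt(6)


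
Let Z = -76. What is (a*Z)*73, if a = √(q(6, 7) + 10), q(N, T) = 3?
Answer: -5548*√13 ≈ -20004.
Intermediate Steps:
a = √13 (a = √(3 + 10) = √13 ≈ 3.6056)
(a*Z)*73 = (√13*(-76))*73 = -76*√13*73 = -5548*√13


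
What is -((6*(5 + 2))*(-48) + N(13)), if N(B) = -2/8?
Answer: 8065/4 ≈ 2016.3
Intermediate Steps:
N(B) = -¼ (N(B) = -2*⅛ = -¼)
-((6*(5 + 2))*(-48) + N(13)) = -((6*(5 + 2))*(-48) - ¼) = -((6*7)*(-48) - ¼) = -(42*(-48) - ¼) = -(-2016 - ¼) = -1*(-8065/4) = 8065/4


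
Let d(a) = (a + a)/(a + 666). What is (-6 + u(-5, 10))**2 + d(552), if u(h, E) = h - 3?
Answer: 39972/203 ≈ 196.91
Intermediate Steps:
u(h, E) = -3 + h
d(a) = 2*a/(666 + a) (d(a) = (2*a)/(666 + a) = 2*a/(666 + a))
(-6 + u(-5, 10))**2 + d(552) = (-6 + (-3 - 5))**2 + 2*552/(666 + 552) = (-6 - 8)**2 + 2*552/1218 = (-14)**2 + 2*552*(1/1218) = 196 + 184/203 = 39972/203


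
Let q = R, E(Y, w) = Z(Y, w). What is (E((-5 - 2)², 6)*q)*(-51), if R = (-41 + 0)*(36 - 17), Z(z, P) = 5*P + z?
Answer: 3138591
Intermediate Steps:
Z(z, P) = z + 5*P
E(Y, w) = Y + 5*w
R = -779 (R = -41*19 = -779)
q = -779
(E((-5 - 2)², 6)*q)*(-51) = (((-5 - 2)² + 5*6)*(-779))*(-51) = (((-7)² + 30)*(-779))*(-51) = ((49 + 30)*(-779))*(-51) = (79*(-779))*(-51) = -61541*(-51) = 3138591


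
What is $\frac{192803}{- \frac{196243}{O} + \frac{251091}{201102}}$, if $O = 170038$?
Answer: $\frac{49946174929079}{24470846} \approx 2.041 \cdot 10^{6}$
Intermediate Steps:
$\frac{192803}{- \frac{196243}{O} + \frac{251091}{201102}} = \frac{192803}{- \frac{196243}{170038} + \frac{251091}{201102}} = \frac{192803}{\left(-196243\right) \frac{1}{170038} + 251091 \cdot \frac{1}{201102}} = \frac{192803}{- \frac{196243}{170038} + \frac{83697}{67034}} = \frac{192803}{\frac{24470846}{259052893}} = 192803 \cdot \frac{259052893}{24470846} = \frac{49946174929079}{24470846}$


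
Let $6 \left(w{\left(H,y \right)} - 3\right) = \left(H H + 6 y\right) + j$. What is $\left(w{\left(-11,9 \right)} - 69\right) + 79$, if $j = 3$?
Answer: $\frac{128}{3} \approx 42.667$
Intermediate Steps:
$w{\left(H,y \right)} = \frac{7}{2} + y + \frac{H^{2}}{6}$ ($w{\left(H,y \right)} = 3 + \frac{\left(H H + 6 y\right) + 3}{6} = 3 + \frac{\left(H^{2} + 6 y\right) + 3}{6} = 3 + \frac{3 + H^{2} + 6 y}{6} = 3 + \left(\frac{1}{2} + y + \frac{H^{2}}{6}\right) = \frac{7}{2} + y + \frac{H^{2}}{6}$)
$\left(w{\left(-11,9 \right)} - 69\right) + 79 = \left(\left(\frac{7}{2} + 9 + \frac{\left(-11\right)^{2}}{6}\right) - 69\right) + 79 = \left(\left(\frac{7}{2} + 9 + \frac{1}{6} \cdot 121\right) - 69\right) + 79 = \left(\left(\frac{7}{2} + 9 + \frac{121}{6}\right) - 69\right) + 79 = \left(\frac{98}{3} - 69\right) + 79 = - \frac{109}{3} + 79 = \frac{128}{3}$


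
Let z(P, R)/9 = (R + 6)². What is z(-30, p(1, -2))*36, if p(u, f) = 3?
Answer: 26244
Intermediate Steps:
z(P, R) = 9*(6 + R)² (z(P, R) = 9*(R + 6)² = 9*(6 + R)²)
z(-30, p(1, -2))*36 = (9*(6 + 3)²)*36 = (9*9²)*36 = (9*81)*36 = 729*36 = 26244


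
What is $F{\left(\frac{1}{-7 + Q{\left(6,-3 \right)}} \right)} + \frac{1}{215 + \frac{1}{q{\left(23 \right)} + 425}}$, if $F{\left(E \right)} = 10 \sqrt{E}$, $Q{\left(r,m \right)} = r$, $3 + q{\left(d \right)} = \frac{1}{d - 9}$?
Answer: $\frac{5909}{1270449} + 10 i \approx 0.0046511 + 10.0 i$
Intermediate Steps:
$q{\left(d \right)} = -3 + \frac{1}{-9 + d}$ ($q{\left(d \right)} = -3 + \frac{1}{d - 9} = -3 + \frac{1}{-9 + d}$)
$F{\left(\frac{1}{-7 + Q{\left(6,-3 \right)}} \right)} + \frac{1}{215 + \frac{1}{q{\left(23 \right)} + 425}} = 10 \sqrt{\frac{1}{-7 + 6}} + \frac{1}{215 + \frac{1}{\frac{28 - 69}{-9 + 23} + 425}} = 10 \sqrt{\frac{1}{-1}} + \frac{1}{215 + \frac{1}{\frac{28 - 69}{14} + 425}} = 10 \sqrt{-1} + \frac{1}{215 + \frac{1}{\frac{1}{14} \left(-41\right) + 425}} = 10 i + \frac{1}{215 + \frac{1}{- \frac{41}{14} + 425}} = 10 i + \frac{1}{215 + \frac{1}{\frac{5909}{14}}} = 10 i + \frac{1}{215 + \frac{14}{5909}} = 10 i + \frac{1}{\frac{1270449}{5909}} = 10 i + \frac{5909}{1270449} = \frac{5909}{1270449} + 10 i$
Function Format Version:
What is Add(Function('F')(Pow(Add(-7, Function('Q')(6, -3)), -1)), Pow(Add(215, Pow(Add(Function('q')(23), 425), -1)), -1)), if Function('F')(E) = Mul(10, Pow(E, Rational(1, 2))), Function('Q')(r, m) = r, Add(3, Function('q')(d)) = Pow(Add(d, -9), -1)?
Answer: Add(Rational(5909, 1270449), Mul(10, I)) ≈ Add(0.0046511, Mul(10.000, I))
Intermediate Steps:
Function('q')(d) = Add(-3, Pow(Add(-9, d), -1)) (Function('q')(d) = Add(-3, Pow(Add(d, -9), -1)) = Add(-3, Pow(Add(-9, d), -1)))
Add(Function('F')(Pow(Add(-7, Function('Q')(6, -3)), -1)), Pow(Add(215, Pow(Add(Function('q')(23), 425), -1)), -1)) = Add(Mul(10, Pow(Pow(Add(-7, 6), -1), Rational(1, 2))), Pow(Add(215, Pow(Add(Mul(Pow(Add(-9, 23), -1), Add(28, Mul(-3, 23))), 425), -1)), -1)) = Add(Mul(10, Pow(Pow(-1, -1), Rational(1, 2))), Pow(Add(215, Pow(Add(Mul(Pow(14, -1), Add(28, -69)), 425), -1)), -1)) = Add(Mul(10, Pow(-1, Rational(1, 2))), Pow(Add(215, Pow(Add(Mul(Rational(1, 14), -41), 425), -1)), -1)) = Add(Mul(10, I), Pow(Add(215, Pow(Add(Rational(-41, 14), 425), -1)), -1)) = Add(Mul(10, I), Pow(Add(215, Pow(Rational(5909, 14), -1)), -1)) = Add(Mul(10, I), Pow(Add(215, Rational(14, 5909)), -1)) = Add(Mul(10, I), Pow(Rational(1270449, 5909), -1)) = Add(Mul(10, I), Rational(5909, 1270449)) = Add(Rational(5909, 1270449), Mul(10, I))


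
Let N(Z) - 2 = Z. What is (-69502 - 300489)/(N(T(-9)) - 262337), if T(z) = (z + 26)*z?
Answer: 369991/262488 ≈ 1.4096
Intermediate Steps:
T(z) = z*(26 + z) (T(z) = (26 + z)*z = z*(26 + z))
N(Z) = 2 + Z
(-69502 - 300489)/(N(T(-9)) - 262337) = (-69502 - 300489)/((2 - 9*(26 - 9)) - 262337) = -369991/((2 - 9*17) - 262337) = -369991/((2 - 153) - 262337) = -369991/(-151 - 262337) = -369991/(-262488) = -369991*(-1/262488) = 369991/262488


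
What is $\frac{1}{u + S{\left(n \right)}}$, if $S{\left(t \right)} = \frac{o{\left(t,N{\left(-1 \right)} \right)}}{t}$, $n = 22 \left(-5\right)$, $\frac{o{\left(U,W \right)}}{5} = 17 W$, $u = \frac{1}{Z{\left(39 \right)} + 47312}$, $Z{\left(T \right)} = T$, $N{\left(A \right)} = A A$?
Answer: $- \frac{1041722}{804945} \approx -1.2942$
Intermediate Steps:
$N{\left(A \right)} = A^{2}$
$u = \frac{1}{47351}$ ($u = \frac{1}{39 + 47312} = \frac{1}{47351} \approx 2.1119 \cdot 10^{-5}$)
$o{\left(U,W \right)} = 85 W$ ($o{\left(U,W \right)} = 5 \cdot 17 W = 85 W$)
$n = -110$
$S{\left(t \right)} = \frac{85}{t}$ ($S{\left(t \right)} = \frac{85 \left(-1\right)^{2}}{t} = \frac{85 \cdot 1}{t} = \frac{85}{t}$)
$\frac{1}{u + S{\left(n \right)}} = \frac{1}{\frac{1}{47351} + \frac{85}{-110}} = \frac{1}{\frac{1}{47351} + 85 \left(- \frac{1}{110}\right)} = \frac{1}{\frac{1}{47351} - \frac{17}{22}} = \frac{1}{- \frac{804945}{1041722}} = - \frac{1041722}{804945}$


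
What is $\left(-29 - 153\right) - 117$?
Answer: $-299$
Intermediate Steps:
$\left(-29 - 153\right) - 117 = -182 - 117 = -299$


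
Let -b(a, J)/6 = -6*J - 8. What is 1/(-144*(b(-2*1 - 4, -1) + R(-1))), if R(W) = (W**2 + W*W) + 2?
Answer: -1/2304 ≈ -0.00043403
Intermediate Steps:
R(W) = 2 + 2*W**2 (R(W) = (W**2 + W**2) + 2 = 2*W**2 + 2 = 2 + 2*W**2)
b(a, J) = 48 + 36*J (b(a, J) = -6*(-6*J - 8) = -6*(-8 - 6*J) = 48 + 36*J)
1/(-144*(b(-2*1 - 4, -1) + R(-1))) = 1/(-144*((48 + 36*(-1)) + (2 + 2*(-1)**2))) = 1/(-144*((48 - 36) + (2 + 2*1))) = 1/(-144*(12 + (2 + 2))) = 1/(-144*(12 + 4)) = 1/(-144*16) = 1/(-2304) = -1/2304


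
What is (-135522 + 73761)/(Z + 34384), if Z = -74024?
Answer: 61761/39640 ≈ 1.5580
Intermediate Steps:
(-135522 + 73761)/(Z + 34384) = (-135522 + 73761)/(-74024 + 34384) = -61761/(-39640) = -61761*(-1/39640) = 61761/39640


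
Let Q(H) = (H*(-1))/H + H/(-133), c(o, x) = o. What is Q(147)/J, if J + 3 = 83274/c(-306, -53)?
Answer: 255/33326 ≈ 0.0076517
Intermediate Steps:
Q(H) = -1 - H/133 (Q(H) = (-H)/H + H*(-1/133) = -1 - H/133)
J = -14032/51 (J = -3 + 83274/(-306) = -3 + 83274*(-1/306) = -3 - 13879/51 = -14032/51 ≈ -275.14)
Q(147)/J = (-1 - 1/133*147)/(-14032/51) = (-1 - 21/19)*(-51/14032) = -40/19*(-51/14032) = 255/33326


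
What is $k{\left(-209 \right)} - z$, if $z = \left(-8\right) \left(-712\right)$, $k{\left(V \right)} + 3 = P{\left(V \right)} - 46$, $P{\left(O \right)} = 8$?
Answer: $-5737$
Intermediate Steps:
$k{\left(V \right)} = -41$ ($k{\left(V \right)} = -3 + \left(8 - 46\right) = -3 - 38 = -41$)
$z = 5696$
$k{\left(-209 \right)} - z = -41 - 5696 = -5737$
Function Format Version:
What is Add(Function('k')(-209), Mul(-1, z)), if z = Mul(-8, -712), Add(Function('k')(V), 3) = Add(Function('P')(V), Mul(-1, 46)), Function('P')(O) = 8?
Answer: -5737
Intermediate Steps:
Function('k')(V) = -41 (Function('k')(V) = Add(-3, Add(8, Mul(-1, 46))) = Add(-3, Add(8, -46)) = Add(-3, -38) = -41)
z = 5696
Add(Function('k')(-209), Mul(-1, z)) = Add(-41, Mul(-1, 5696)) = Add(-41, -5696) = -5737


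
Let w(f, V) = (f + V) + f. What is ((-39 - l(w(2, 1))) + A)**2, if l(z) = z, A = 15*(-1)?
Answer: 3481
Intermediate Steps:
A = -15
w(f, V) = V + 2*f (w(f, V) = (V + f) + f = V + 2*f)
((-39 - l(w(2, 1))) + A)**2 = ((-39 - (1 + 2*2)) - 15)**2 = ((-39 - (1 + 4)) - 15)**2 = ((-39 - 1*5) - 15)**2 = ((-39 - 5) - 15)**2 = (-44 - 15)**2 = (-59)**2 = 3481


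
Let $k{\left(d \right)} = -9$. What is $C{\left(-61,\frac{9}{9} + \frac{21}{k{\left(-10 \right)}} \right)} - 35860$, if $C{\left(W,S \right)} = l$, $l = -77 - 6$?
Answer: $-35943$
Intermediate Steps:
$l = -83$
$C{\left(W,S \right)} = -83$
$C{\left(-61,\frac{9}{9} + \frac{21}{k{\left(-10 \right)}} \right)} - 35860 = -83 - 35860 = -35943$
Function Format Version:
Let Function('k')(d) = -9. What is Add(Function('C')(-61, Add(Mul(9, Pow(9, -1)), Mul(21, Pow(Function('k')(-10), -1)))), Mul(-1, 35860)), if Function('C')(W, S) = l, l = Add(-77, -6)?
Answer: -35943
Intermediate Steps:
l = -83
Function('C')(W, S) = -83
Add(Function('C')(-61, Add(Mul(9, Pow(9, -1)), Mul(21, Pow(Function('k')(-10), -1)))), Mul(-1, 35860)) = Add(-83, Mul(-1, 35860)) = Add(-83, -35860) = -35943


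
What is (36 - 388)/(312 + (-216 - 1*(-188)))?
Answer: -88/71 ≈ -1.2394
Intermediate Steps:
(36 - 388)/(312 + (-216 - 1*(-188))) = -352/(312 + (-216 + 188)) = -352/(312 - 28) = -352/284 = -352*1/284 = -88/71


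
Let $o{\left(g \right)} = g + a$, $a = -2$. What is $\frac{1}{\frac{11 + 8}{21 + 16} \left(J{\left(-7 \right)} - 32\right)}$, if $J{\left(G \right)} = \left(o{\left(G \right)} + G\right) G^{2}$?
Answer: $- \frac{37}{15504} \approx -0.0023865$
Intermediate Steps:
$o{\left(g \right)} = -2 + g$ ($o{\left(g \right)} = g - 2 = -2 + g$)
$J{\left(G \right)} = G^{2} \left(-2 + 2 G\right)$ ($J{\left(G \right)} = \left(\left(-2 + G\right) + G\right) G^{2} = \left(-2 + 2 G\right) G^{2} = G^{2} \left(-2 + 2 G\right)$)
$\frac{1}{\frac{11 + 8}{21 + 16} \left(J{\left(-7 \right)} - 32\right)} = \frac{1}{\frac{11 + 8}{21 + 16} \left(2 \left(-7\right)^{2} \left(-1 - 7\right) - 32\right)} = \frac{1}{\frac{19}{37} \left(2 \cdot 49 \left(-8\right) - 32\right)} = \frac{1}{19 \cdot \frac{1}{37} \left(-784 - 32\right)} = \frac{1}{\frac{19}{37} \left(-816\right)} = \frac{1}{- \frac{15504}{37}} = - \frac{37}{15504}$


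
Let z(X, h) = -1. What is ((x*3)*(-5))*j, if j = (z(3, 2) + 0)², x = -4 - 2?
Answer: 90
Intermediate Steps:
x = -6
j = 1 (j = (-1 + 0)² = (-1)² = 1)
((x*3)*(-5))*j = (-6*3*(-5))*1 = -18*(-5)*1 = 90*1 = 90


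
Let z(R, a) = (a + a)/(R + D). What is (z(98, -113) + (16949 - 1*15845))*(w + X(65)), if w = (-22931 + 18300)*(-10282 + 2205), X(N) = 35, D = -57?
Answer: 1684629365636/41 ≈ 4.1089e+10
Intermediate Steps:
z(R, a) = 2*a/(-57 + R) (z(R, a) = (a + a)/(R - 57) = (2*a)/(-57 + R) = 2*a/(-57 + R))
w = 37404587 (w = -4631*(-8077) = 37404587)
(z(98, -113) + (16949 - 1*15845))*(w + X(65)) = (2*(-113)/(-57 + 98) + (16949 - 1*15845))*(37404587 + 35) = (2*(-113)/41 + (16949 - 15845))*37404622 = (2*(-113)*(1/41) + 1104)*37404622 = (-226/41 + 1104)*37404622 = (45038/41)*37404622 = 1684629365636/41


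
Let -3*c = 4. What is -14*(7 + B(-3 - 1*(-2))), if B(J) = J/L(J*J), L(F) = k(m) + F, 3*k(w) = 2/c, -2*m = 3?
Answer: -70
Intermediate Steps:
c = -4/3 (c = -1/3*4 = -4/3 ≈ -1.3333)
m = -3/2 (m = -1/2*3 = -3/2 ≈ -1.5000)
k(w) = -1/2 (k(w) = (2/(-4/3))/3 = (2*(-3/4))/3 = (1/3)*(-3/2) = -1/2)
L(F) = -1/2 + F
B(J) = J/(-1/2 + J**2) (B(J) = J/(-1/2 + J*J) = J/(-1/2 + J**2))
-14*(7 + B(-3 - 1*(-2))) = -14*(7 + 2*(-3 - 1*(-2))/(-1 + 2*(-3 - 1*(-2))**2)) = -14*(7 + 2*(-3 + 2)/(-1 + 2*(-3 + 2)**2)) = -14*(7 + 2*(-1)/(-1 + 2*(-1)**2)) = -14*(7 + 2*(-1)/(-1 + 2*1)) = -14*(7 + 2*(-1)/(-1 + 2)) = -14*(7 + 2*(-1)/1) = -14*(7 + 2*(-1)*1) = -14*(7 - 2) = -14*5 = -70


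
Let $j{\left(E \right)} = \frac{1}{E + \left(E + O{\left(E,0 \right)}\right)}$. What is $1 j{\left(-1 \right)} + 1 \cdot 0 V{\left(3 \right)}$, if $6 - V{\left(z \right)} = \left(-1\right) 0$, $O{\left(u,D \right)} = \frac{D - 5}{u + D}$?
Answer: $\frac{1}{3} \approx 0.33333$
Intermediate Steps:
$O{\left(u,D \right)} = \frac{-5 + D}{D + u}$
$V{\left(z \right)} = 6$ ($V{\left(z \right)} = 6 - \left(-1\right) 0 = 6 - 0 = 6 + 0 = 6$)
$j{\left(E \right)} = \frac{1}{- \frac{5}{E} + 2 E}$ ($j{\left(E \right)} = \frac{1}{E + \left(E + \frac{-5 + 0}{0 + E}\right)} = \frac{1}{E + \left(E + \frac{1}{E} \left(-5\right)\right)} = \frac{1}{E + \left(E - \frac{5}{E}\right)} = \frac{1}{- \frac{5}{E} + 2 E}$)
$1 j{\left(-1 \right)} + 1 \cdot 0 V{\left(3 \right)} = 1 \left(- \frac{1}{-5 + 2 \left(-1\right)^{2}}\right) + 1 \cdot 0 \cdot 6 = 1 \left(- \frac{1}{-5 + 2 \cdot 1}\right) + 0 \cdot 6 = 1 \left(- \frac{1}{-5 + 2}\right) + 0 = 1 \left(- \frac{1}{-3}\right) + 0 = 1 \left(\left(-1\right) \left(- \frac{1}{3}\right)\right) + 0 = 1 \cdot \frac{1}{3} + 0 = \frac{1}{3} + 0 = \frac{1}{3}$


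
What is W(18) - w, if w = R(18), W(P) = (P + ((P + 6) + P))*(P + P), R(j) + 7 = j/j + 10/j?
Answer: 19489/9 ≈ 2165.4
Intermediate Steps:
R(j) = -6 + 10/j (R(j) = -7 + (j/j + 10/j) = -7 + (1 + 10/j) = -6 + 10/j)
W(P) = 2*P*(6 + 3*P) (W(P) = (P + ((6 + P) + P))*(2*P) = (P + (6 + 2*P))*(2*P) = (6 + 3*P)*(2*P) = 2*P*(6 + 3*P))
w = -49/9 (w = -6 + 10/18 = -6 + 10*(1/18) = -6 + 5/9 = -49/9 ≈ -5.4444)
W(18) - w = 6*18*(2 + 18) - 1*(-49/9) = 6*18*20 + 49/9 = 2160 + 49/9 = 19489/9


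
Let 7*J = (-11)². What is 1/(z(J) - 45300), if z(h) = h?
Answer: -7/316979 ≈ -2.2083e-5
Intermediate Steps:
J = 121/7 (J = (⅐)*(-11)² = (⅐)*121 = 121/7 ≈ 17.286)
1/(z(J) - 45300) = 1/(121/7 - 45300) = 1/(-316979/7) = -7/316979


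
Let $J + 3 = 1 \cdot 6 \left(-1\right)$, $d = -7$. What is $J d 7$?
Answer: $441$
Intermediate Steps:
$J = -9$ ($J = -3 + 1 \cdot 6 \left(-1\right) = -3 + 6 \left(-1\right) = -3 - 6 = -9$)
$J d 7 = \left(-9\right) \left(-7\right) 7 = 63 \cdot 7 = 441$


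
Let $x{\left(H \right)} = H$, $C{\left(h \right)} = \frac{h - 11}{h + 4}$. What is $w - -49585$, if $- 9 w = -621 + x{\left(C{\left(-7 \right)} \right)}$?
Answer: $\frac{148960}{3} \approx 49653.0$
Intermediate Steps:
$C{\left(h \right)} = \frac{-11 + h}{4 + h}$
$w = \frac{205}{3}$ ($w = - \frac{-621 + \frac{-11 - 7}{4 - 7}}{9} = - \frac{-621 + \frac{1}{-3} \left(-18\right)}{9} = - \frac{-621 - -6}{9} = - \frac{-621 + 6}{9} = \left(- \frac{1}{9}\right) \left(-615\right) = \frac{205}{3} \approx 68.333$)
$w - -49585 = \frac{205}{3} - -49585 = \frac{205}{3} + 49585 = \frac{148960}{3}$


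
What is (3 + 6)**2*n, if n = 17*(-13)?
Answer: -17901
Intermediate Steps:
n = -221
(3 + 6)**2*n = (3 + 6)**2*(-221) = 9**2*(-221) = 81*(-221) = -17901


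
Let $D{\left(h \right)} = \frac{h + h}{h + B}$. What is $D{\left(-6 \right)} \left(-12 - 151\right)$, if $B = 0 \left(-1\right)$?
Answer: $-326$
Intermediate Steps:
$B = 0$
$D{\left(h \right)} = 2$ ($D{\left(h \right)} = \frac{h + h}{h + 0} = \frac{2 h}{h} = 2$)
$D{\left(-6 \right)} \left(-12 - 151\right) = 2 \left(-12 - 151\right) = 2 \left(-163\right) = -326$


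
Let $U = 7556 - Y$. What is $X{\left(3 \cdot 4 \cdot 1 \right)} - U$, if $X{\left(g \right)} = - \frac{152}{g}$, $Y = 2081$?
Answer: $- \frac{16463}{3} \approx -5487.7$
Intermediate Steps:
$U = 5475$ ($U = 7556 - 2081 = 5475$)
$X{\left(3 \cdot 4 \cdot 1 \right)} - U = - \frac{152}{3 \cdot 4 \cdot 1} - 5475 = - \frac{152}{12 \cdot 1} - 5475 = - \frac{152}{12} - 5475 = \left(-152\right) \frac{1}{12} - 5475 = - \frac{38}{3} - 5475 = - \frac{16463}{3}$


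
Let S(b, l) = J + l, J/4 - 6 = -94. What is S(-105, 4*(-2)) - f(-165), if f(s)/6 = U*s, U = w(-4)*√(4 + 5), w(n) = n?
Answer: -12240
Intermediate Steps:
J = -352 (J = 24 + 4*(-94) = 24 - 376 = -352)
U = -12 (U = -4*√(4 + 5) = -4*√9 = -4*3 = -12)
S(b, l) = -352 + l
f(s) = -72*s (f(s) = 6*(-12*s) = -72*s)
S(-105, 4*(-2)) - f(-165) = (-352 + 4*(-2)) - (-72)*(-165) = (-352 - 8) - 1*11880 = -360 - 11880 = -12240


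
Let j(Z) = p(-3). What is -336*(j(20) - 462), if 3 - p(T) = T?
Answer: 153216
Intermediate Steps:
p(T) = 3 - T
j(Z) = 6 (j(Z) = 3 - 1*(-3) = 3 + 3 = 6)
-336*(j(20) - 462) = -336*(6 - 462) = -336*(-456) = -1*(-153216) = 153216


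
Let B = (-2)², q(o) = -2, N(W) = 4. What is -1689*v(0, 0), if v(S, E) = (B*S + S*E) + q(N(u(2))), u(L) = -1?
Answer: 3378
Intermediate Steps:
B = 4
v(S, E) = -2 + 4*S + E*S (v(S, E) = (4*S + S*E) - 2 = (4*S + E*S) - 2 = -2 + 4*S + E*S)
-1689*v(0, 0) = -1689*(-2 + 4*0 + 0*0) = -1689*(-2 + 0 + 0) = -1689*(-2) = 3378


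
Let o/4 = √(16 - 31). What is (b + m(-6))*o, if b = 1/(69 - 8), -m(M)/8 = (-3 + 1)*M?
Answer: -23420*I*√15/61 ≈ -1487.0*I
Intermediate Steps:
m(M) = 16*M (m(M) = -8*(-3 + 1)*M = -(-16)*M = 16*M)
o = 4*I*√15 (o = 4*√(16 - 31) = 4*√(-15) = 4*(I*√15) = 4*I*√15 ≈ 15.492*I)
b = 1/61 ≈ 0.016393
(b + m(-6))*o = (1/61 + 16*(-6))*(4*I*√15) = (1/61 - 96)*(4*I*√15) = -23420*I*√15/61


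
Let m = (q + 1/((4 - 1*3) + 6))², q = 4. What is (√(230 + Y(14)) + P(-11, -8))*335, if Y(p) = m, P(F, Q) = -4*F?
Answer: 14740 + 335*√12111/7 ≈ 20007.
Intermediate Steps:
m = 841/49 (m = (4 + 1/((4 - 1*3) + 6))² = (4 + 1/((4 - 3) + 6))² = (4 + 1/(1 + 6))² = (4 + 1/7)² = (4 + ⅐)² = (29/7)² = 841/49 ≈ 17.163)
Y(p) = 841/49
(√(230 + Y(14)) + P(-11, -8))*335 = (√(230 + 841/49) - 4*(-11))*335 = (√(12111/49) + 44)*335 = (√12111/7 + 44)*335 = (44 + √12111/7)*335 = 14740 + 335*√12111/7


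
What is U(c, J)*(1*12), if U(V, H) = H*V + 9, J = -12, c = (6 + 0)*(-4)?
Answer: 3564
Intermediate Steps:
c = -24 (c = 6*(-4) = -24)
U(V, H) = 9 + H*V
U(c, J)*(1*12) = (9 - 12*(-24))*(1*12) = (9 + 288)*12 = 297*12 = 3564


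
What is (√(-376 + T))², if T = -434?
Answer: -810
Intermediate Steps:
(√(-376 + T))² = (√(-376 - 434))² = (√(-810))² = (9*I*√10)² = -810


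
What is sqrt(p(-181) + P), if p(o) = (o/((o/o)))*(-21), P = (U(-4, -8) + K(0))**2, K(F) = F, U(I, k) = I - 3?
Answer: 5*sqrt(154) ≈ 62.048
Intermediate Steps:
U(I, k) = -3 + I
P = 49 (P = ((-3 - 4) + 0)**2 = (-7 + 0)**2 = (-7)**2 = 49)
p(o) = -21*o (p(o) = (o/1)*(-21) = (o*1)*(-21) = o*(-21) = -21*o)
sqrt(p(-181) + P) = sqrt(-21*(-181) + 49) = sqrt(3801 + 49) = sqrt(3850) = 5*sqrt(154)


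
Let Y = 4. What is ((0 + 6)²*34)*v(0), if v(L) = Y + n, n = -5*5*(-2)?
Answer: 66096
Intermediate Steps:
n = 50 (n = -25*(-2) = 50)
v(L) = 54 (v(L) = 4 + 50 = 54)
((0 + 6)²*34)*v(0) = ((0 + 6)²*34)*54 = (6²*34)*54 = (36*34)*54 = 1224*54 = 66096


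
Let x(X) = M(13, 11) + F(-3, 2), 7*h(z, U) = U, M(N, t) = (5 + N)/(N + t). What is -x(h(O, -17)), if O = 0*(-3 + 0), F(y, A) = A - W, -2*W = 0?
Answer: -11/4 ≈ -2.7500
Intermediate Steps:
W = 0 (W = -½*0 = 0)
F(y, A) = A (F(y, A) = A - 1*0 = A + 0 = A)
O = 0 (O = 0*(-3) = 0)
M(N, t) = (5 + N)/(N + t)
h(z, U) = U/7
x(X) = 11/4 (x(X) = (5 + 13)/(13 + 11) + 2 = 18/24 + 2 = (1/24)*18 + 2 = ¾ + 2 = 11/4)
-x(h(O, -17)) = -1*11/4 = -11/4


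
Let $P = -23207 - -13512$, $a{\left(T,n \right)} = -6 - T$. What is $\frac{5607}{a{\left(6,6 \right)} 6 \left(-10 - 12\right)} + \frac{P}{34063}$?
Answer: $\frac{19514929}{5995088} \approx 3.2552$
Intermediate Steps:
$P = -9695$ ($P = -23207 + 13512 = -9695$)
$\frac{5607}{a{\left(6,6 \right)} 6 \left(-10 - 12\right)} + \frac{P}{34063} = \frac{5607}{\left(-6 - 6\right) 6 \left(-10 - 12\right)} - \frac{9695}{34063} = \frac{5607}{\left(-6 - 6\right) 6 \left(-22\right)} - \frac{9695}{34063} = \frac{5607}{\left(-12\right) 6 \left(-22\right)} - \frac{9695}{34063} = \frac{5607}{\left(-72\right) \left(-22\right)} - \frac{9695}{34063} = \frac{5607}{1584} - \frac{9695}{34063} = 5607 \cdot \frac{1}{1584} - \frac{9695}{34063} = \frac{623}{176} - \frac{9695}{34063} = \frac{19514929}{5995088}$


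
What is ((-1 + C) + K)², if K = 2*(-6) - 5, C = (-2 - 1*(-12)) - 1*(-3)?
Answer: 25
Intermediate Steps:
C = 13 (C = (-2 + 12) + 3 = 10 + 3 = 13)
K = -17 (K = -12 - 5 = -17)
((-1 + C) + K)² = ((-1 + 13) - 17)² = (12 - 17)² = (-5)² = 25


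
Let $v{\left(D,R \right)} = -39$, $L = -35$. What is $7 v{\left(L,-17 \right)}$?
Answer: $-273$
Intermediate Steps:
$7 v{\left(L,-17 \right)} = 7 \left(-39\right) = -273$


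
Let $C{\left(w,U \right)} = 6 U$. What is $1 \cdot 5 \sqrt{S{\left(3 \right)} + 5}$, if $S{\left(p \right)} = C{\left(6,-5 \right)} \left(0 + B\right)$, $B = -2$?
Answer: $5 \sqrt{65} \approx 40.311$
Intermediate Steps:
$S{\left(p \right)} = 60$ ($S{\left(p \right)} = 6 \left(-5\right) \left(0 - 2\right) = \left(-30\right) \left(-2\right) = 60$)
$1 \cdot 5 \sqrt{S{\left(3 \right)} + 5} = 1 \cdot 5 \sqrt{60 + 5} = 5 \sqrt{65}$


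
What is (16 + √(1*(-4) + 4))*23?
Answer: 368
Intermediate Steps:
(16 + √(1*(-4) + 4))*23 = (16 + √(-4 + 4))*23 = (16 + √0)*23 = (16 + 0)*23 = 16*23 = 368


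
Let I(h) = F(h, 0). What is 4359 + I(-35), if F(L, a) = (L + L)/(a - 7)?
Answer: 4369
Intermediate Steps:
F(L, a) = 2*L/(-7 + a) (F(L, a) = (2*L)/(-7 + a) = 2*L/(-7 + a))
I(h) = -2*h/7 (I(h) = 2*h/(-7 + 0) = 2*h/(-7) = 2*h*(-1/7) = -2*h/7)
4359 + I(-35) = 4359 - 2/7*(-35) = 4359 + 10 = 4369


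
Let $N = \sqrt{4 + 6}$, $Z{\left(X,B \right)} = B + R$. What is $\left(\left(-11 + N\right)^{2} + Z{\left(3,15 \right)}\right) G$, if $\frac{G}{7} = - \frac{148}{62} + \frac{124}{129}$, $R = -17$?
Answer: $- \frac{39914}{31} + \frac{878108 \sqrt{10}}{3999} \approx -593.17$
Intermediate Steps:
$Z{\left(X,B \right)} = -17 + B$ ($Z{\left(X,B \right)} = B - 17 = -17 + B$)
$G = - \frac{39914}{3999}$ ($G = 7 \left(- \frac{148}{62} + \frac{124}{129}\right) = 7 \left(\left(-148\right) \frac{1}{62} + 124 \cdot \frac{1}{129}\right) = 7 \left(- \frac{74}{31} + \frac{124}{129}\right) = 7 \left(- \frac{5702}{3999}\right) = - \frac{39914}{3999} \approx -9.981$)
$N = \sqrt{10} \approx 3.1623$
$\left(\left(-11 + N\right)^{2} + Z{\left(3,15 \right)}\right) G = \left(\left(-11 + \sqrt{10}\right)^{2} + \left(-17 + 15\right)\right) \left(- \frac{39914}{3999}\right) = \left(\left(-11 + \sqrt{10}\right)^{2} - 2\right) \left(- \frac{39914}{3999}\right) = \left(-2 + \left(-11 + \sqrt{10}\right)^{2}\right) \left(- \frac{39914}{3999}\right) = \frac{79828}{3999} - \frac{39914 \left(-11 + \sqrt{10}\right)^{2}}{3999}$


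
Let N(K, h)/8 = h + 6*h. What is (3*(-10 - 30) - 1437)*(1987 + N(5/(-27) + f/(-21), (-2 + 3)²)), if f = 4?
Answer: -3180951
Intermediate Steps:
N(K, h) = 56*h (N(K, h) = 8*(h + 6*h) = 8*(7*h) = 56*h)
(3*(-10 - 30) - 1437)*(1987 + N(5/(-27) + f/(-21), (-2 + 3)²)) = (3*(-10 - 30) - 1437)*(1987 + 56*(-2 + 3)²) = (3*(-40) - 1437)*(1987 + 56*1²) = (-120 - 1437)*(1987 + 56*1) = -1557*(1987 + 56) = -1557*2043 = -3180951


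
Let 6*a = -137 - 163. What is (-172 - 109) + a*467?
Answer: -23631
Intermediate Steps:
a = -50 (a = (-137 - 163)/6 = (⅙)*(-300) = -50)
(-172 - 109) + a*467 = (-172 - 109) - 50*467 = -281 - 23350 = -23631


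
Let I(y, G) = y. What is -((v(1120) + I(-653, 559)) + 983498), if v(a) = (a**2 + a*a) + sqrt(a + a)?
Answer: -3491645 - 8*sqrt(35) ≈ -3.4917e+6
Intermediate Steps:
v(a) = 2*a**2 + sqrt(2)*sqrt(a) (v(a) = (a**2 + a**2) + sqrt(2*a) = 2*a**2 + sqrt(2)*sqrt(a))
-((v(1120) + I(-653, 559)) + 983498) = -(((2*1120**2 + sqrt(2)*sqrt(1120)) - 653) + 983498) = -(((2*1254400 + sqrt(2)*(4*sqrt(70))) - 653) + 983498) = -(((2508800 + 8*sqrt(35)) - 653) + 983498) = -((2508147 + 8*sqrt(35)) + 983498) = -(3491645 + 8*sqrt(35)) = -3491645 - 8*sqrt(35)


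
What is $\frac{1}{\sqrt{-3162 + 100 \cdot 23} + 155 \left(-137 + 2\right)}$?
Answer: $- \frac{20925}{437856487} - \frac{i \sqrt{862}}{437856487} \approx -4.779 \cdot 10^{-5} - 6.7054 \cdot 10^{-8} i$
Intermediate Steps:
$\frac{1}{\sqrt{-3162 + 100 \cdot 23} + 155 \left(-137 + 2\right)} = \frac{1}{\sqrt{-3162 + 2300} + 155 \left(-135\right)} = \frac{1}{\sqrt{-862} - 20925} = \frac{1}{i \sqrt{862} - 20925} = \frac{1}{-20925 + i \sqrt{862}}$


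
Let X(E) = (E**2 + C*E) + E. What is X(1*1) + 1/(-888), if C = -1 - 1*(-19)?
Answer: 17759/888 ≈ 19.999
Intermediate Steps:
C = 18 (C = -1 + 19 = 18)
X(E) = E**2 + 19*E (X(E) = (E**2 + 18*E) + E = E**2 + 19*E)
X(1*1) + 1/(-888) = (1*1)*(19 + 1*1) + 1/(-888) = 1*(19 + 1) - 1/888 = 1*20 - 1/888 = 20 - 1/888 = 17759/888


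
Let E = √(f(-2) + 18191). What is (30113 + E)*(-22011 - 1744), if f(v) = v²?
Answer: -715334315 - 23755*√18195 ≈ -7.1854e+8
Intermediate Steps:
E = √18195 (E = √((-2)² + 18191) = √(4 + 18191) = √18195 ≈ 134.89)
(30113 + E)*(-22011 - 1744) = (30113 + √18195)*(-22011 - 1744) = (30113 + √18195)*(-23755) = -715334315 - 23755*√18195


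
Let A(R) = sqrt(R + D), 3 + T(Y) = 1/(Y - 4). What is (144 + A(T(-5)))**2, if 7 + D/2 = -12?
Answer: (432 + I*sqrt(370))**2/9 ≈ 20695.0 + 1846.6*I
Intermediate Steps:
T(Y) = -3 + 1/(-4 + Y) (T(Y) = -3 + 1/(Y - 4) = -3 + 1/(-4 + Y))
D = -38 (D = -14 + 2*(-12) = -14 - 24 = -38)
A(R) = sqrt(-38 + R) (A(R) = sqrt(R - 38) = sqrt(-38 + R))
(144 + A(T(-5)))**2 = (144 + sqrt(-38 + (13 - 3*(-5))/(-4 - 5)))**2 = (144 + sqrt(-38 + (13 + 15)/(-9)))**2 = (144 + sqrt(-38 - 1/9*28))**2 = (144 + sqrt(-38 - 28/9))**2 = (144 + sqrt(-370/9))**2 = (144 + I*sqrt(370)/3)**2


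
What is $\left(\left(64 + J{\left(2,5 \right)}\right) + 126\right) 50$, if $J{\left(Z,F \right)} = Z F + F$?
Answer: $10250$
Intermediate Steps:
$J{\left(Z,F \right)} = F + F Z$ ($J{\left(Z,F \right)} = F Z + F = F + F Z$)
$\left(\left(64 + J{\left(2,5 \right)}\right) + 126\right) 50 = \left(\left(64 + 5 \left(1 + 2\right)\right) + 126\right) 50 = \left(\left(64 + 5 \cdot 3\right) + 126\right) 50 = \left(\left(64 + 15\right) + 126\right) 50 = \left(79 + 126\right) 50 = 205 \cdot 50 = 10250$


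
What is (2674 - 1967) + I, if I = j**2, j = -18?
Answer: 1031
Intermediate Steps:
I = 324 (I = (-18)**2 = 324)
(2674 - 1967) + I = (2674 - 1967) + 324 = 707 + 324 = 1031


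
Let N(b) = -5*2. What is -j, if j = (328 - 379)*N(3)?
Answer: -510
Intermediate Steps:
N(b) = -10
j = 510 (j = (328 - 379)*(-10) = -51*(-10) = 510)
-j = -1*510 = -510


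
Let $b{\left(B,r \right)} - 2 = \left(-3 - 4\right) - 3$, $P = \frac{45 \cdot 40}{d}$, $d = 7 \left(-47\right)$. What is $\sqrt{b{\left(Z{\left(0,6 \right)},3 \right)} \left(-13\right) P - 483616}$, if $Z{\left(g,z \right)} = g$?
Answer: $\frac{4 i \sqrt{3275541766}}{329} \approx 695.83 i$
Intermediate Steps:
$d = -329$
$P = - \frac{1800}{329}$ ($P = \frac{45 \cdot 40}{-329} = 1800 \left(- \frac{1}{329}\right) = - \frac{1800}{329} \approx -5.4711$)
$b{\left(B,r \right)} = -8$ ($b{\left(B,r \right)} = 2 - 10 = -8$)
$\sqrt{b{\left(Z{\left(0,6 \right)},3 \right)} \left(-13\right) P - 483616} = \sqrt{\left(-8\right) \left(-13\right) \left(- \frac{1800}{329}\right) - 483616} = \sqrt{104 \left(- \frac{1800}{329}\right) - 483616} = \sqrt{- \frac{187200}{329} - 483616} = \sqrt{- \frac{159296864}{329}} = \frac{4 i \sqrt{3275541766}}{329}$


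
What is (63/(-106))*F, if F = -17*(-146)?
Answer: -78183/53 ≈ -1475.2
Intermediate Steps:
F = 2482
(63/(-106))*F = (63/(-106))*2482 = (63*(-1/106))*2482 = -63/106*2482 = -78183/53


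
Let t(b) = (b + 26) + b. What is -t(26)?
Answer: -78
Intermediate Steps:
t(b) = 26 + 2*b (t(b) = (26 + b) + b = 26 + 2*b)
-t(26) = -(26 + 2*26) = -(26 + 52) = -1*78 = -78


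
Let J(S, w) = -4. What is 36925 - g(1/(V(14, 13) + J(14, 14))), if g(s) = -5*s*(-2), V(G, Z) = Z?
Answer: 332315/9 ≈ 36924.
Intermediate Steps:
g(s) = 10*s
36925 - g(1/(V(14, 13) + J(14, 14))) = 36925 - 10/(13 - 4) = 36925 - 10/9 = 332315/9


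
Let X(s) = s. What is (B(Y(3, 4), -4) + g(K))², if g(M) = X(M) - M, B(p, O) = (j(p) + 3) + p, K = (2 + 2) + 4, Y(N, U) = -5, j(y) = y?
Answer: 49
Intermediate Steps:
K = 8 (K = 4 + 4 = 8)
B(p, O) = 3 + 2*p (B(p, O) = (p + 3) + p = (3 + p) + p = 3 + 2*p)
g(M) = 0 (g(M) = M - M = 0)
(B(Y(3, 4), -4) + g(K))² = ((3 + 2*(-5)) + 0)² = ((3 - 10) + 0)² = (-7 + 0)² = (-7)² = 49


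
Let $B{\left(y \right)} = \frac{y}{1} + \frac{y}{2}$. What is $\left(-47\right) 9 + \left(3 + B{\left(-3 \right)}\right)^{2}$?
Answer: $- \frac{1683}{4} \approx -420.75$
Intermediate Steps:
$B{\left(y \right)} = \frac{3 y}{2}$ ($B{\left(y \right)} = y 1 + y \frac{1}{2} = y + \frac{y}{2} = \frac{3 y}{2}$)
$\left(-47\right) 9 + \left(3 + B{\left(-3 \right)}\right)^{2} = \left(-47\right) 9 + \left(3 + \frac{3}{2} \left(-3\right)\right)^{2} = -423 + \left(3 - \frac{9}{2}\right)^{2} = -423 + \left(- \frac{3}{2}\right)^{2} = -423 + \frac{9}{4} = - \frac{1683}{4}$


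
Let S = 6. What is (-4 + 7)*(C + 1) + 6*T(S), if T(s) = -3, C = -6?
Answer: -33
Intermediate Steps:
(-4 + 7)*(C + 1) + 6*T(S) = (-4 + 7)*(-6 + 1) + 6*(-3) = 3*(-5) - 18 = -15 - 18 = -33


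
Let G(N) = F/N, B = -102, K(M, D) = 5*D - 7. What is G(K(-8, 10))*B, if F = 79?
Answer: -8058/43 ≈ -187.40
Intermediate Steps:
K(M, D) = -7 + 5*D
G(N) = 79/N
G(K(-8, 10))*B = (79/(-7 + 5*10))*(-102) = (79/(-7 + 50))*(-102) = (79/43)*(-102) = -8058/43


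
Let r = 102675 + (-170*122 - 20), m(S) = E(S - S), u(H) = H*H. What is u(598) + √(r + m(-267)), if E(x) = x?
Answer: 357604 + √81915 ≈ 3.5789e+5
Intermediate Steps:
u(H) = H²
m(S) = 0 (m(S) = S - S = 0)
r = 81915 (r = 102675 + (-20740 - 20) = 102675 - 20760 = 81915)
u(598) + √(r + m(-267)) = 598² + √(81915 + 0) = 357604 + √81915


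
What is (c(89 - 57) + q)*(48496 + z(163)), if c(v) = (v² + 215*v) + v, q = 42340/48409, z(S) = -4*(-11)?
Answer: 18649852600560/48409 ≈ 3.8526e+8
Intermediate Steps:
z(S) = 44
q = 42340/48409 (q = 42340*(1/48409) = 42340/48409 ≈ 0.87463)
c(v) = v² + 216*v
(c(89 - 57) + q)*(48496 + z(163)) = ((89 - 57)*(216 + (89 - 57)) + 42340/48409)*(48496 + 44) = (32*(216 + 32) + 42340/48409)*48540 = (32*248 + 42340/48409)*48540 = (7936 + 42340/48409)*48540 = (384216164/48409)*48540 = 18649852600560/48409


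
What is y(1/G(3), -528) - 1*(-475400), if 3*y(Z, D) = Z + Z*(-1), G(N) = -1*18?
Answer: 475400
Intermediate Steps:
G(N) = -18
y(Z, D) = 0 (y(Z, D) = (Z + Z*(-1))/3 = (Z - Z)/3 = (⅓)*0 = 0)
y(1/G(3), -528) - 1*(-475400) = 0 - 1*(-475400) = 0 + 475400 = 475400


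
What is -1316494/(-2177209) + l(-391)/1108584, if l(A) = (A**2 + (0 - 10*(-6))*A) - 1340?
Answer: 1738303290425/2413619062056 ≈ 0.72021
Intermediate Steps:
l(A) = -1340 + A**2 + 60*A (l(A) = (A**2 + (0 + 60)*A) - 1340 = (A**2 + 60*A) - 1340 = -1340 + A**2 + 60*A)
-1316494/(-2177209) + l(-391)/1108584 = -1316494/(-2177209) + (-1340 + (-391)**2 + 60*(-391))/1108584 = -1316494*(-1/2177209) + (-1340 + 152881 - 23460)*(1/1108584) = 1316494/2177209 + 128081*(1/1108584) = 1316494/2177209 + 128081/1108584 = 1738303290425/2413619062056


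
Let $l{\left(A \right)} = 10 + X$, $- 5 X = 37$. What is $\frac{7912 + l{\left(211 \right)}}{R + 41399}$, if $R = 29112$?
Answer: $\frac{39573}{352555} \approx 0.11225$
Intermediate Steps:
$X = - \frac{37}{5}$ ($X = \left(- \frac{1}{5}\right) 37 = - \frac{37}{5} \approx -7.4$)
$l{\left(A \right)} = \frac{13}{5}$ ($l{\left(A \right)} = 10 - \frac{37}{5} = \frac{13}{5}$)
$\frac{7912 + l{\left(211 \right)}}{R + 41399} = \frac{7912 + \frac{13}{5}}{29112 + 41399} = \frac{39573}{5 \cdot 70511} = \frac{39573}{5} \cdot \frac{1}{70511} = \frac{39573}{352555}$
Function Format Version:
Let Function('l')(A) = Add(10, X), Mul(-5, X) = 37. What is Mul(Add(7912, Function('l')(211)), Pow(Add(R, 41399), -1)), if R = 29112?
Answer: Rational(39573, 352555) ≈ 0.11225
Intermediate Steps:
X = Rational(-37, 5) (X = Mul(Rational(-1, 5), 37) = Rational(-37, 5) ≈ -7.4000)
Function('l')(A) = Rational(13, 5) (Function('l')(A) = Add(10, Rational(-37, 5)) = Rational(13, 5))
Mul(Add(7912, Function('l')(211)), Pow(Add(R, 41399), -1)) = Mul(Add(7912, Rational(13, 5)), Pow(Add(29112, 41399), -1)) = Mul(Rational(39573, 5), Pow(70511, -1)) = Mul(Rational(39573, 5), Rational(1, 70511)) = Rational(39573, 352555)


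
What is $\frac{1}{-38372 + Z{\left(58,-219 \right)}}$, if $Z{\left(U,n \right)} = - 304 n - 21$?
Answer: $\frac{1}{28183} \approx 3.5482 \cdot 10^{-5}$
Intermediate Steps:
$Z{\left(U,n \right)} = -21 - 304 n$
$\frac{1}{-38372 + Z{\left(58,-219 \right)}} = \frac{1}{-38372 - -66555} = \frac{1}{-38372 + \left(-21 + 66576\right)} = \frac{1}{-38372 + 66555} = \frac{1}{28183}$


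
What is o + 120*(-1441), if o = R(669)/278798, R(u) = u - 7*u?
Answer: -24104877087/139399 ≈ -1.7292e+5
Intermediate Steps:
R(u) = -6*u
o = -2007/139399 (o = -6*669/278798 = -4014*1/278798 = -2007/139399 ≈ -0.014398)
o + 120*(-1441) = -2007/139399 + 120*(-1441) = -2007/139399 - 172920 = -24104877087/139399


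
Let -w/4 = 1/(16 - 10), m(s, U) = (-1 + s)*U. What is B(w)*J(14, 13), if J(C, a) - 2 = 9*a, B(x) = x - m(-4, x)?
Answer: -476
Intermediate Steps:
m(s, U) = U*(-1 + s)
w = -⅔ (w = -4/(16 - 10) = -4/6 = -4*⅙ = -⅔ ≈ -0.66667)
B(x) = 6*x (B(x) = x - x*(-1 - 4) = x - x*(-5) = x - (-5)*x = x + 5*x = 6*x)
J(C, a) = 2 + 9*a
B(w)*J(14, 13) = (6*(-⅔))*(2 + 9*13) = -4*(2 + 117) = -4*119 = -476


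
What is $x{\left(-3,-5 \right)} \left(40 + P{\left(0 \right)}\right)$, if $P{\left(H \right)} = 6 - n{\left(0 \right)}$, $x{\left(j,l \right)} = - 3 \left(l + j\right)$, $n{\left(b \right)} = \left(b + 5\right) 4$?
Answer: $624$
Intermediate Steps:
$n{\left(b \right)} = 20 + 4 b$ ($n{\left(b \right)} = \left(5 + b\right) 4 = 20 + 4 b$)
$x{\left(j,l \right)} = - 3 j - 3 l$ ($x{\left(j,l \right)} = - 3 \left(j + l\right) = - 3 j - 3 l$)
$P{\left(H \right)} = -14$ ($P{\left(H \right)} = 6 - \left(20 + 4 \cdot 0\right) = 6 - \left(20 + 0\right) = 6 - 20 = -14$)
$x{\left(-3,-5 \right)} \left(40 + P{\left(0 \right)}\right) = \left(\left(-3\right) \left(-3\right) - -15\right) \left(40 - 14\right) = \left(9 + 15\right) 26 = 24 \cdot 26 = 624$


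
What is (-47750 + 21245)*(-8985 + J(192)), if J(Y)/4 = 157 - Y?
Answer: 241858125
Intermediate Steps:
J(Y) = 628 - 4*Y (J(Y) = 4*(157 - Y) = 628 - 4*Y)
(-47750 + 21245)*(-8985 + J(192)) = (-47750 + 21245)*(-8985 + (628 - 4*192)) = -26505*(-8985 + (628 - 768)) = -26505*(-8985 - 140) = -26505*(-9125) = 241858125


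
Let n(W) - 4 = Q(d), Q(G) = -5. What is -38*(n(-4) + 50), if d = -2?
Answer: -1862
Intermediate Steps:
n(W) = -1 (n(W) = 4 - 5 = -1)
-38*(n(-4) + 50) = -38*(-1 + 50) = -38*49 = -1862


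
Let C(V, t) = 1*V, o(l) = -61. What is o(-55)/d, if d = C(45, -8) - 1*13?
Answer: -61/32 ≈ -1.9063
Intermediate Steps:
C(V, t) = V
d = 32 (d = 45 - 1*13 = 45 - 13 = 32)
o(-55)/d = -61/32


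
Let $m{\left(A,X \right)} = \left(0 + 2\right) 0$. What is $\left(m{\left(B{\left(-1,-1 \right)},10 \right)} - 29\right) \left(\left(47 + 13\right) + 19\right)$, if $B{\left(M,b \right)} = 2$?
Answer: $-2291$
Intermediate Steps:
$m{\left(A,X \right)} = 0$ ($m{\left(A,X \right)} = 2 \cdot 0 = 0$)
$\left(m{\left(B{\left(-1,-1 \right)},10 \right)} - 29\right) \left(\left(47 + 13\right) + 19\right) = \left(0 - 29\right) \left(\left(47 + 13\right) + 19\right) = - 29 \left(60 + 19\right) = \left(-29\right) 79 = -2291$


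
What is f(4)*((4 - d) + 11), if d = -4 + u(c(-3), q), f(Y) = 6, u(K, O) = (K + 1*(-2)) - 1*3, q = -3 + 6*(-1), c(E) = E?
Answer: 162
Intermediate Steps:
q = -9 (q = -3 - 6 = -9)
u(K, O) = -5 + K (u(K, O) = (K - 2) - 3 = (-2 + K) - 3 = -5 + K)
d = -12 (d = -4 + (-5 - 3) = -4 - 8 = -12)
f(4)*((4 - d) + 11) = 6*((4 - 1*(-12)) + 11) = 6*((4 + 12) + 11) = 6*(16 + 11) = 6*27 = 162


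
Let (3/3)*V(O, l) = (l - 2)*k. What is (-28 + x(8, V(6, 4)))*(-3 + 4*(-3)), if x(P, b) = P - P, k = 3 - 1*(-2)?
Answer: 420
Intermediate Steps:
k = 5 (k = 3 + 2 = 5)
V(O, l) = -10 + 5*l (V(O, l) = (l - 2)*5 = (-2 + l)*5 = -10 + 5*l)
x(P, b) = 0
(-28 + x(8, V(6, 4)))*(-3 + 4*(-3)) = (-28 + 0)*(-3 + 4*(-3)) = -28*(-3 - 12) = -28*(-15) = 420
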